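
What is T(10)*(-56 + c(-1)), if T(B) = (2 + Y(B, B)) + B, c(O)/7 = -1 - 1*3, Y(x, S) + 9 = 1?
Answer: -336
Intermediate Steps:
Y(x, S) = -8 (Y(x, S) = -9 + 1 = -8)
c(O) = -28 (c(O) = 7*(-1 - 1*3) = 7*(-1 - 3) = 7*(-4) = -28)
T(B) = -6 + B (T(B) = (2 - 8) + B = -6 + B)
T(10)*(-56 + c(-1)) = (-6 + 10)*(-56 - 28) = 4*(-84) = -336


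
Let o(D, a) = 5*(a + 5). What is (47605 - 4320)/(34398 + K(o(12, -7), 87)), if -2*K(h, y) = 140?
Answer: 43285/34328 ≈ 1.2609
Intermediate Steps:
o(D, a) = 25 + 5*a (o(D, a) = 5*(5 + a) = 25 + 5*a)
K(h, y) = -70 (K(h, y) = -½*140 = -70)
(47605 - 4320)/(34398 + K(o(12, -7), 87)) = (47605 - 4320)/(34398 - 70) = 43285/34328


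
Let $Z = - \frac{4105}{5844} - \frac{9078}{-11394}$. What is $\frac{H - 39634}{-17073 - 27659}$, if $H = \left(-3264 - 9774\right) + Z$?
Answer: $\frac{194846652485}{165474940464} \approx 1.1775$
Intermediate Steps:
$Z = \frac{348859}{3699252}$ ($Z = \left(-4105\right) \frac{1}{5844} - - \frac{1513}{1899} = - \frac{4105}{5844} + \frac{1513}{1899} = \frac{348859}{3699252} \approx 0.094305$)
$H = - \frac{48230498717}{3699252}$ ($H = \left(-3264 - 9774\right) + \frac{348859}{3699252} = -13038 + \frac{348859}{3699252} = - \frac{48230498717}{3699252} \approx -13038.0$)
$\frac{H - 39634}{-17073 - 27659} = \frac{- \frac{48230498717}{3699252} - 39634}{-17073 - 27659} = - \frac{194846652485}{3699252 \left(-44732\right)} = \left(- \frac{194846652485}{3699252}\right) \left(- \frac{1}{44732}\right) = \frac{194846652485}{165474940464}$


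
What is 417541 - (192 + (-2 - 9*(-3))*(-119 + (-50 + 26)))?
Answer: 420924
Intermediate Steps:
417541 - (192 + (-2 - 9*(-3))*(-119 + (-50 + 26))) = 417541 - (192 + (-2 + 27)*(-119 - 24)) = 417541 - (192 + 25*(-143)) = 417541 - (192 - 3575) = 417541 - 1*(-3383) = 417541 + 3383 = 420924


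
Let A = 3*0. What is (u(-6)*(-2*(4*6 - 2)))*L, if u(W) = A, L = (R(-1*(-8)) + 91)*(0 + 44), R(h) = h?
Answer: 0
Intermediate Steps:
A = 0
L = 4356 (L = (-1*(-8) + 91)*(0 + 44) = (8 + 91)*44 = 99*44 = 4356)
u(W) = 0
(u(-6)*(-2*(4*6 - 2)))*L = (0*(-2*(4*6 - 2)))*4356 = (0*(-2*(24 - 2)))*4356 = (0*(-2*22))*4356 = (0*(-44))*4356 = 0*4356 = 0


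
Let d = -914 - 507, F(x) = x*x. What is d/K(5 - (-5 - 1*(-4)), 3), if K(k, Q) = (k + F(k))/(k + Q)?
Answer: -609/2 ≈ -304.50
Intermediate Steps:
F(x) = x**2
K(k, Q) = (k + k**2)/(Q + k) (K(k, Q) = (k + k**2)/(k + Q) = (k + k**2)/(Q + k))
d = -1421
d/K(5 - (-5 - 1*(-4)), 3) = -1421/((5 - (-5 - 1*(-4)))*(1 + (5 - (-5 - 1*(-4))))/(3 + (5 - (-5 - 1*(-4))))) = -1421/((5 - (-5 + 4))*(1 + (5 - (-5 + 4)))/(3 + (5 - (-5 + 4)))) = -1421/((5 - 1*(-1))*(1 + (5 - 1*(-1)))/(3 + (5 - 1*(-1)))) = -1421/((5 + 1)*(1 + (5 + 1))/(3 + (5 + 1))) = -1421/(6*(1 + 6)/(3 + 6)) = -1421/(6*7/9) = -1421/(6*(1/9)*7) = -1421/(14/3) = (3/14)*(-1421) = -609/2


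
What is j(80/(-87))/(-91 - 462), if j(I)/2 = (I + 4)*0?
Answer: 0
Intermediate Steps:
j(I) = 0 (j(I) = 2*((I + 4)*0) = 2*((4 + I)*0) = 2*0 = 0)
j(80/(-87))/(-91 - 462) = 0/(-91 - 462) = 0/(-553) = -1/553*0 = 0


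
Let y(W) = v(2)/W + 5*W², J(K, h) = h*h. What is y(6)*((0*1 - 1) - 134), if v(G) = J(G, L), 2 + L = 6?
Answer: -24660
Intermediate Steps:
L = 4 (L = -2 + 6 = 4)
J(K, h) = h²
v(G) = 16 (v(G) = 4² = 16)
y(W) = 5*W² + 16/W (y(W) = 16/W + 5*W² = 5*W² + 16/W)
y(6)*((0*1 - 1) - 134) = ((16 + 5*6³)/6)*((0*1 - 1) - 134) = ((16 + 5*216)/6)*((0 - 1) - 134) = ((16 + 1080)/6)*(-1 - 134) = ((⅙)*1096)*(-135) = (548/3)*(-135) = -24660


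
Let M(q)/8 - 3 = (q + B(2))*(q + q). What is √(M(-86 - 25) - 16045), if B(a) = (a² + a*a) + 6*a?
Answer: √145595 ≈ 381.57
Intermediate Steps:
B(a) = 2*a² + 6*a (B(a) = (a² + a²) + 6*a = 2*a² + 6*a)
M(q) = 24 + 16*q*(20 + q) (M(q) = 24 + 8*((q + 2*2*(3 + 2))*(q + q)) = 24 + 8*((q + 2*2*5)*(2*q)) = 24 + 8*((q + 20)*(2*q)) = 24 + 8*((20 + q)*(2*q)) = 24 + 8*(2*q*(20 + q)) = 24 + 16*q*(20 + q))
√(M(-86 - 25) - 16045) = √((24 + 16*(-86 - 25)² + 320*(-86 - 25)) - 16045) = √((24 + 16*(-111)² + 320*(-111)) - 16045) = √((24 + 16*12321 - 35520) - 16045) = √((24 + 197136 - 35520) - 16045) = √(161640 - 16045) = √145595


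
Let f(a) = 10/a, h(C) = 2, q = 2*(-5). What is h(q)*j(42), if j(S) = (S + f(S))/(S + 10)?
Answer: 887/546 ≈ 1.6245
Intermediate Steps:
q = -10
j(S) = (S + 10/S)/(10 + S) (j(S) = (S + 10/S)/(S + 10) = (S + 10/S)/(10 + S))
h(q)*j(42) = 2*((10 + 42**2)/(42*(10 + 42))) = 2*((1/42)*(10 + 1764)/52) = 2*((1/42)*(1/52)*1774) = 2*(887/1092) = 887/546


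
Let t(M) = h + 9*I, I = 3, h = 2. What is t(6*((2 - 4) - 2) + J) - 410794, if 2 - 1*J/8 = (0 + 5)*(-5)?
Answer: -410765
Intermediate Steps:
J = 216 (J = 16 - 8*(0 + 5)*(-5) = 16 - 40*(-5) = 16 - 8*(-25) = 16 + 200 = 216)
t(M) = 29 (t(M) = 2 + 9*3 = 2 + 27 = 29)
t(6*((2 - 4) - 2) + J) - 410794 = 29 - 410794 = -410765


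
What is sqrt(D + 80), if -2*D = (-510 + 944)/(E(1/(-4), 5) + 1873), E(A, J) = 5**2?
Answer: 3*sqrt(31975606)/1898 ≈ 8.9379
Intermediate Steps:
E(A, J) = 25
D = -217/1898 (D = -(-510 + 944)/(2*(25 + 1873)) = -217/1898 ≈ -0.11433)
sqrt(D + 80) = sqrt(-217/1898 + 80) = sqrt(151623/1898) = 3*sqrt(31975606)/1898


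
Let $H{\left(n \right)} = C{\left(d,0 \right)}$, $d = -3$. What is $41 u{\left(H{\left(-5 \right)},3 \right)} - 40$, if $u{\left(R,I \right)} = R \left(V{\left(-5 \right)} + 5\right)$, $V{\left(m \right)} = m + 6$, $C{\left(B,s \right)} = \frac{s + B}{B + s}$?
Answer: $206$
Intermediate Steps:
$C{\left(B,s \right)} = 1$ ($C{\left(B,s \right)} = \frac{B + s}{B + s} = 1$)
$V{\left(m \right)} = 6 + m$
$H{\left(n \right)} = 1$
$u{\left(R,I \right)} = 6 R$ ($u{\left(R,I \right)} = R \left(\left(6 - 5\right) + 5\right) = R \left(1 + 5\right) = R 6 = 6 R$)
$41 u{\left(H{\left(-5 \right)},3 \right)} - 40 = 41 \cdot 6 \cdot 1 - 40 = 41 \cdot 6 - 40 = 246 - 40 = 206$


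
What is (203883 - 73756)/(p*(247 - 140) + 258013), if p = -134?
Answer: 130127/243675 ≈ 0.53402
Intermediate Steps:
(203883 - 73756)/(p*(247 - 140) + 258013) = (203883 - 73756)/(-134*(247 - 140) + 258013) = 130127/(-134*107 + 258013) = 130127/(-14338 + 258013) = 130127/243675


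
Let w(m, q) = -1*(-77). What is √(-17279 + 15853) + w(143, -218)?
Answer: 77 + I*√1426 ≈ 77.0 + 37.762*I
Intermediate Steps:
w(m, q) = 77
√(-17279 + 15853) + w(143, -218) = √(-17279 + 15853) + 77 = √(-1426) + 77 = I*√1426 + 77 = 77 + I*√1426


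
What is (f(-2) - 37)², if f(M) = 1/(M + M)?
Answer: 22201/16 ≈ 1387.6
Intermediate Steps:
f(M) = 1/(2*M)
(f(-2) - 37)² = ((½)/(-2) - 37)² = ((½)*(-½) - 37)² = (-¼ - 37)² = (-149/4)² = 22201/16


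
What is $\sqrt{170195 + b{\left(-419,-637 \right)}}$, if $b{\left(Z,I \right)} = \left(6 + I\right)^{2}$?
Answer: $2 \sqrt{142089} \approx 753.89$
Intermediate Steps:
$\sqrt{170195 + b{\left(-419,-637 \right)}} = \sqrt{170195 + \left(6 - 637\right)^{2}} = \sqrt{170195 + \left(-631\right)^{2}} = \sqrt{170195 + 398161} = \sqrt{568356} = 2 \sqrt{142089}$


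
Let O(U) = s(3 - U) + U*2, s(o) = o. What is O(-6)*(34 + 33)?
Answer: -201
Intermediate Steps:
O(U) = 3 + U (O(U) = (3 - U) + U*2 = (3 - U) + 2*U = 3 + U)
O(-6)*(34 + 33) = (3 - 6)*(34 + 33) = -3*67 = -201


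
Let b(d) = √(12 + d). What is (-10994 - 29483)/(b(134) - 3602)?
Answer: 72899077/6487129 + 40477*√146/12974258 ≈ 11.275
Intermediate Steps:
(-10994 - 29483)/(b(134) - 3602) = (-10994 - 29483)/(√(12 + 134) - 3602) = -40477/(√146 - 3602) = -40477/(-3602 + √146)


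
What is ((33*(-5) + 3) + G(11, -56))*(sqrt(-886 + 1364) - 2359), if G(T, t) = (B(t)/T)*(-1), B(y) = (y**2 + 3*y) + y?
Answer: 11073146/11 - 4694*sqrt(478)/11 ≈ 9.9732e+5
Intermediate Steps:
B(y) = y**2 + 4*y
G(T, t) = -t*(4 + t)/T (G(T, t) = ((t*(4 + t))/T)*(-1) = (t*(4 + t)/T)*(-1) = -t*(4 + t)/T)
((33*(-5) + 3) + G(11, -56))*(sqrt(-886 + 1364) - 2359) = ((33*(-5) + 3) - 1*(-56)*(4 - 56)/11)*(sqrt(-886 + 1364) - 2359) = ((-165 + 3) - 1*(-56)*1/11*(-52))*(sqrt(478) - 2359) = (-162 - 2912/11)*(-2359 + sqrt(478)) = -4694*(-2359 + sqrt(478))/11 = 11073146/11 - 4694*sqrt(478)/11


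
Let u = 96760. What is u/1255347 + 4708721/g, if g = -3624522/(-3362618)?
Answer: 3312783376624369381/758338803189 ≈ 4.3685e+6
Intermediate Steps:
g = 1812261/1681309 (g = -3624522*(-1/3362618) = 1812261/1681309 ≈ 1.0779)
u/1255347 + 4708721/g = 96760/1255347 + 4708721/(1812261/1681309) = 96760*(1/1255347) + 4708721*(1681309/1812261) = 96760/1255347 + 7916814995789/1812261 = 3312783376624369381/758338803189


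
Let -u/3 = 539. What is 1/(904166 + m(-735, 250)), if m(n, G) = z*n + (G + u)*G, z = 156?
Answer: 1/447756 ≈ 2.2334e-6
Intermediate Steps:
u = -1617 (u = -3*539 = -1617)
m(n, G) = 156*n + G*(-1617 + G) (m(n, G) = 156*n + (G - 1617)*G = 156*n + (-1617 + G)*G = 156*n + G*(-1617 + G))
1/(904166 + m(-735, 250)) = 1/(904166 + (250**2 - 1617*250 + 156*(-735))) = 1/(904166 + (62500 - 404250 - 114660)) = 1/(904166 - 456410) = 1/447756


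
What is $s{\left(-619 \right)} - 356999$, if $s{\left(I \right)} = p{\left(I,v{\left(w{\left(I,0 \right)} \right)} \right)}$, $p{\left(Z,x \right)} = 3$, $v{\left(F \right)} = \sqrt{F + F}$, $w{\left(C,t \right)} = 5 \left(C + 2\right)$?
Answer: $-356996$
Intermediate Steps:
$w{\left(C,t \right)} = 10 + 5 C$ ($w{\left(C,t \right)} = 5 \left(2 + C\right) = 10 + 5 C$)
$v{\left(F \right)} = \sqrt{2} \sqrt{F}$ ($v{\left(F \right)} = \sqrt{2 F} = \sqrt{2} \sqrt{F}$)
$s{\left(I \right)} = 3$
$s{\left(-619 \right)} - 356999 = 3 - 356999 = -356996$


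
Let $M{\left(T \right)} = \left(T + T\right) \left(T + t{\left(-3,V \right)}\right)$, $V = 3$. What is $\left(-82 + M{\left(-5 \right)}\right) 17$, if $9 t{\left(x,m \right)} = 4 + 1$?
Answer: $- \frac{5746}{9} \approx -638.44$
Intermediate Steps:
$t{\left(x,m \right)} = \frac{5}{9}$ ($t{\left(x,m \right)} = \frac{4 + 1}{9} = \frac{1}{9} \cdot 5 = \frac{5}{9}$)
$M{\left(T \right)} = 2 T \left(\frac{5}{9} + T\right)$ ($M{\left(T \right)} = \left(T + T\right) \left(T + \frac{5}{9}\right) = 2 T \left(\frac{5}{9} + T\right)$)
$\left(-82 + M{\left(-5 \right)}\right) 17 = \left(-82 + \frac{2}{9} \left(-5\right) \left(5 + 9 \left(-5\right)\right)\right) 17 = \left(-82 + \frac{2}{9} \left(-5\right) \left(5 - 45\right)\right) 17 = \left(-82 + \frac{2}{9} \left(-5\right) \left(-40\right)\right) 17 = \left(-82 + \frac{400}{9}\right) 17 = \left(- \frac{338}{9}\right) 17 = - \frac{5746}{9}$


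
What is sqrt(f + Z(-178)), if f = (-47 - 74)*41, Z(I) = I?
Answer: 3*I*sqrt(571) ≈ 71.687*I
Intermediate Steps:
f = -4961 (f = -121*41 = -4961)
sqrt(f + Z(-178)) = sqrt(-4961 - 178) = sqrt(-5139) = 3*I*sqrt(571)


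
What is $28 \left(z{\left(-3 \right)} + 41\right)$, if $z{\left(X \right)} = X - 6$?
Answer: $896$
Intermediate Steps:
$z{\left(X \right)} = -6 + X$ ($z{\left(X \right)} = X - 6 = -6 + X$)
$28 \left(z{\left(-3 \right)} + 41\right) = 28 \left(\left(-6 - 3\right) + 41\right) = 28 \left(-9 + 41\right) = 28 \cdot 32 = 896$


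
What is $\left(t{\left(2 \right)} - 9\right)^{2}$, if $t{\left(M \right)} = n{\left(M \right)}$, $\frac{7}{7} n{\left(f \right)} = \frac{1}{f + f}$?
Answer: $\frac{1225}{16} \approx 76.563$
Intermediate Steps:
$n{\left(f \right)} = \frac{1}{2 f}$ ($n{\left(f \right)} = \frac{1}{f + f} = \frac{1}{2 f}$)
$t{\left(M \right)} = \frac{1}{2 M}$
$\left(t{\left(2 \right)} - 9\right)^{2} = \left(\frac{1}{2 \cdot 2} - 9\right)^{2} = \left(\frac{1}{2} \cdot \frac{1}{2} - 9\right)^{2} = \left(\frac{1}{4} - 9\right)^{2} = \left(- \frac{35}{4}\right)^{2} = \frac{1225}{16}$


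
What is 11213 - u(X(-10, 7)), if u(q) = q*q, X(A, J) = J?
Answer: 11164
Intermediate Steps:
u(q) = q²
11213 - u(X(-10, 7)) = 11213 - 1*7² = 11213 - 1*49 = 11213 - 49 = 11164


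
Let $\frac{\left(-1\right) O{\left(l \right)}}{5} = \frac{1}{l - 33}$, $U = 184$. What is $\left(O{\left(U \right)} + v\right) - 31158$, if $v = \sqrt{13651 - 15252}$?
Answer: $- \frac{4704863}{151} + i \sqrt{1601} \approx -31158.0 + 40.013 i$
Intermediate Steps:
$O{\left(l \right)} = - \frac{5}{-33 + l}$ ($O{\left(l \right)} = - \frac{5}{l - 33} = - \frac{5}{-33 + l}$)
$v = i \sqrt{1601}$ ($v = \sqrt{-1601} = i \sqrt{1601} \approx 40.013 i$)
$\left(O{\left(U \right)} + v\right) - 31158 = \left(- \frac{5}{-33 + 184} + i \sqrt{1601}\right) - 31158 = \left(- \frac{5}{151} + i \sqrt{1601}\right) - 31158 = - \frac{4704863}{151} + i \sqrt{1601}$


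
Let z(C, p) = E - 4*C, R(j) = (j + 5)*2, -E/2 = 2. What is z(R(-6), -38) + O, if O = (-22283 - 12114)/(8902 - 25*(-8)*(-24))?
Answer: -17989/4102 ≈ -4.3854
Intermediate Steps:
E = -4 (E = -2*2 = -4)
R(j) = 10 + 2*j (R(j) = (5 + j)*2 = 10 + 2*j)
O = -34397/4102 (O = -34397/(8902 + 200*(-24)) = -34397/(8902 - 4800) = -34397/4102 ≈ -8.3854)
z(C, p) = -4 - 4*C
z(R(-6), -38) + O = (-4 - 4*(10 + 2*(-6))) - 34397/4102 = (-4 - 4*(10 - 12)) - 34397/4102 = (-4 - 4*(-2)) - 34397/4102 = (-4 + 8) - 34397/4102 = 4 - 34397/4102 = -17989/4102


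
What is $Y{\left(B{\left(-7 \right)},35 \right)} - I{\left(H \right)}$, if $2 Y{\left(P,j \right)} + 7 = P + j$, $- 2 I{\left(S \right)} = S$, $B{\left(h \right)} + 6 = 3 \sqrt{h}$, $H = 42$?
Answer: $32 + \frac{3 i \sqrt{7}}{2} \approx 32.0 + 3.9686 i$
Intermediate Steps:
$B{\left(h \right)} = -6 + 3 \sqrt{h}$
$I{\left(S \right)} = - \frac{S}{2}$
$Y{\left(P,j \right)} = - \frac{7}{2} + \frac{P}{2} + \frac{j}{2}$ ($Y{\left(P,j \right)} = - \frac{7}{2} + \frac{P + j}{2} = - \frac{7}{2} + \left(\frac{P}{2} + \frac{j}{2}\right) = - \frac{7}{2} + \frac{P}{2} + \frac{j}{2}$)
$Y{\left(B{\left(-7 \right)},35 \right)} - I{\left(H \right)} = \left(- \frac{7}{2} + \frac{-6 + 3 \sqrt{-7}}{2} + \frac{1}{2} \cdot 35\right) - \left(- \frac{1}{2}\right) 42 = \left(- \frac{7}{2} + \frac{-6 + 3 i \sqrt{7}}{2} + \frac{35}{2}\right) - -21 = \left(- \frac{7}{2} + \frac{-6 + 3 i \sqrt{7}}{2} + \frac{35}{2}\right) + 21 = \left(- \frac{7}{2} - \left(3 - \frac{3 i \sqrt{7}}{2}\right) + \frac{35}{2}\right) + 21 = \left(11 + \frac{3 i \sqrt{7}}{2}\right) + 21 = 32 + \frac{3 i \sqrt{7}}{2}$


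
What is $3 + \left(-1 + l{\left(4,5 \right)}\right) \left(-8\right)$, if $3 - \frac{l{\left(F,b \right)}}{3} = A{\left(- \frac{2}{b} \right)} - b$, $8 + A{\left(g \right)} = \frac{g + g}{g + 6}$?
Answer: $- \frac{2635}{7} \approx -376.43$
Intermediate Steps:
$A{\left(g \right)} = -8 + \frac{2 g}{6 + g}$ ($A{\left(g \right)} = -8 + \frac{g + g}{g + 6} = -8 + \frac{2 g}{6 + g}$)
$l{\left(F,b \right)} = 9 + 3 b - \frac{18 \left(-8 + \frac{2}{b}\right)}{6 - \frac{2}{b}}$ ($l{\left(F,b \right)} = 9 - 3 \left(\frac{6 \left(-8 - - \frac{2}{b}\right)}{6 - \frac{2}{b}} - b\right) = 9 - 3 \left(\frac{6 \left(-8 + \frac{2}{b}\right)}{6 - \frac{2}{b}} - b\right) = 9 - 3 \left(- b + \frac{6 \left(-8 + \frac{2}{b}\right)}{6 - \frac{2}{b}}\right) = 9 + \left(3 b - \frac{18 \left(-8 + \frac{2}{b}\right)}{6 - \frac{2}{b}}\right) = 9 + 3 b - \frac{18 \left(-8 + \frac{2}{b}\right)}{6 - \frac{2}{b}}$)
$3 + \left(-1 + l{\left(4,5 \right)}\right) \left(-8\right) = 3 + \left(-1 + \frac{3 \left(-9 + 3 \cdot 5^{2} + 32 \cdot 5\right)}{-1 + 3 \cdot 5}\right) \left(-8\right) = 3 + \left(-1 + \frac{3 \left(-9 + 3 \cdot 25 + 160\right)}{-1 + 15}\right) \left(-8\right) = 3 + \left(-1 + \frac{3 \left(-9 + 75 + 160\right)}{14}\right) \left(-8\right) = 3 + \left(-1 + 3 \cdot \frac{1}{14} \cdot 226\right) \left(-8\right) = 3 + \left(-1 + \frac{339}{7}\right) \left(-8\right) = 3 + \frac{332}{7} \left(-8\right) = 3 - \frac{2656}{7} = - \frac{2635}{7}$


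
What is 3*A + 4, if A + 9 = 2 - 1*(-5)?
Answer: -2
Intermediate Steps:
A = -2 (A = -9 + (2 - 1*(-5)) = -9 + (2 + 5) = -9 + 7 = -2)
3*A + 4 = 3*(-2) + 4 = -6 + 4 = -2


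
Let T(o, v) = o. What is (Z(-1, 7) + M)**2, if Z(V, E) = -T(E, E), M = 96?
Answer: 7921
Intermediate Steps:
Z(V, E) = -E
(Z(-1, 7) + M)**2 = (-1*7 + 96)**2 = (-7 + 96)**2 = 89**2 = 7921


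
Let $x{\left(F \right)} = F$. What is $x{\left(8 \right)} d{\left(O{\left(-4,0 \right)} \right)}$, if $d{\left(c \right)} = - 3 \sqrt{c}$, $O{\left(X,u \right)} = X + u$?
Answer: $- 48 i \approx - 48.0 i$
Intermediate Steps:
$x{\left(8 \right)} d{\left(O{\left(-4,0 \right)} \right)} = 8 \left(- 3 \sqrt{-4 + 0}\right) = 8 \left(- 3 \sqrt{-4}\right) = 8 \left(- 3 \cdot 2 i\right) = 8 \left(- 6 i\right) = - 48 i$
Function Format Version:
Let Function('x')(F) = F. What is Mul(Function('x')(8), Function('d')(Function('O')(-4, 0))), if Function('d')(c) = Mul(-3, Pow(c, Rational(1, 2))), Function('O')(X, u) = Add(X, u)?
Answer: Mul(-48, I) ≈ Mul(-48.000, I)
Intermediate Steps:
Mul(Function('x')(8), Function('d')(Function('O')(-4, 0))) = Mul(8, Mul(-3, Pow(Add(-4, 0), Rational(1, 2)))) = Mul(8, Mul(-3, Pow(-4, Rational(1, 2)))) = Mul(8, Mul(-3, Mul(2, I))) = Mul(8, Mul(-6, I)) = Mul(-48, I)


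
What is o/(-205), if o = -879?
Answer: 879/205 ≈ 4.2878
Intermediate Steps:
o/(-205) = -879/(-205) = -879*(-1/205) = 879/205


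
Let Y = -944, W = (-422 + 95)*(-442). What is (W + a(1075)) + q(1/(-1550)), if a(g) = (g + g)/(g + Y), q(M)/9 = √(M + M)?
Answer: 18936104/131 + 9*I*√31/155 ≈ 1.4455e+5 + 0.32329*I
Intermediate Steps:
q(M) = 9*√2*√M (q(M) = 9*√(M + M) = 9*√(2*M) = 9*(√2*√M) = 9*√2*√M)
W = 144534 (W = -327*(-442) = 144534)
a(g) = 2*g/(-944 + g) (a(g) = (g + g)/(g - 944) = (2*g)/(-944 + g) = 2*g/(-944 + g))
(W + a(1075)) + q(1/(-1550)) = (144534 + 2*1075/(-944 + 1075)) + 9*√2*√(1/(-1550)) = (144534 + 2*1075/131) + 9*√2*√(-1/1550) = (144534 + 2*1075*(1/131)) + 9*√2*(I*√62/310) = (144534 + 2150/131) + 9*I*√31/155 = 18936104/131 + 9*I*√31/155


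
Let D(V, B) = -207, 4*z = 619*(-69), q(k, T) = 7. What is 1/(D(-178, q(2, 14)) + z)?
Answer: -4/43539 ≈ -9.1872e-5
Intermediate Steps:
z = -42711/4 (z = (619*(-69))/4 = (¼)*(-42711) = -42711/4 ≈ -10678.)
1/(D(-178, q(2, 14)) + z) = 1/(-207 - 42711/4) = 1/(-43539/4) = -4/43539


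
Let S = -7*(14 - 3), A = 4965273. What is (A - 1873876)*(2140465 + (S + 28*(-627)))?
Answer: 6562516476304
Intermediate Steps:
S = -77 (S = -7*11 = -77)
(A - 1873876)*(2140465 + (S + 28*(-627))) = (4965273 - 1873876)*(2140465 + (-77 + 28*(-627))) = 3091397*(2140465 + (-77 - 17556)) = 3091397*(2140465 - 17633) = 3091397*2122832 = 6562516476304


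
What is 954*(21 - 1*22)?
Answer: -954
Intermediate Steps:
954*(21 - 1*22) = 954*(21 - 22) = 954*(-1) = -954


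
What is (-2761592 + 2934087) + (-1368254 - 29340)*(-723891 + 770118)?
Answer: -64606405343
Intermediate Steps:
(-2761592 + 2934087) + (-1368254 - 29340)*(-723891 + 770118) = 172495 - 1397594*46227 = 172495 - 64606577838 = -64606405343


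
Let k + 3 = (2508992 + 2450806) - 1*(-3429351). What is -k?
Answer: -8389146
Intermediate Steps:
k = 8389146 (k = -3 + ((2508992 + 2450806) - 1*(-3429351)) = -3 + (4959798 + 3429351) = -3 + 8389149 = 8389146)
-k = -1*8389146 = -8389146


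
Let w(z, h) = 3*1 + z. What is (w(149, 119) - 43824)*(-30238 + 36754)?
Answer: -284566752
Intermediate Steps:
w(z, h) = 3 + z
(w(149, 119) - 43824)*(-30238 + 36754) = ((3 + 149) - 43824)*(-30238 + 36754) = (152 - 43824)*6516 = -43672*6516 = -284566752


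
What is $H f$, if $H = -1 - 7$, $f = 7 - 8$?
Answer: $8$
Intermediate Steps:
$f = -1$ ($f = 7 - 8 = -1$)
$H = -8$
$H f = \left(-8\right) \left(-1\right) = 8$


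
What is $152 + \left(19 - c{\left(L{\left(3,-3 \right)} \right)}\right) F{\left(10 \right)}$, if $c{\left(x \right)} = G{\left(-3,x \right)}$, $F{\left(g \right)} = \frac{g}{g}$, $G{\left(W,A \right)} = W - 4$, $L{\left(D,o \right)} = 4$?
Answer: $178$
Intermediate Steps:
$G{\left(W,A \right)} = -4 + W$
$F{\left(g \right)} = 1$
$c{\left(x \right)} = -7$ ($c{\left(x \right)} = -4 - 3 = -7$)
$152 + \left(19 - c{\left(L{\left(3,-3 \right)} \right)}\right) F{\left(10 \right)} = 152 + \left(19 - -7\right) 1 = 152 + \left(19 + 7\right) 1 = 152 + 26 \cdot 1 = 152 + 26 = 178$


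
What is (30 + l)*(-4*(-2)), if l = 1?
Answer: 248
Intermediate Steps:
(30 + l)*(-4*(-2)) = (30 + 1)*(-4*(-2)) = 31*8 = 248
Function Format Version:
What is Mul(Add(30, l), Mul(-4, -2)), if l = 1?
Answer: 248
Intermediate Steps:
Mul(Add(30, l), Mul(-4, -2)) = Mul(Add(30, 1), Mul(-4, -2)) = Mul(31, 8) = 248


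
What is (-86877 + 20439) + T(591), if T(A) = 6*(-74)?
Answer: -66882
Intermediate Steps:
T(A) = -444
(-86877 + 20439) + T(591) = (-86877 + 20439) - 444 = -66438 - 444 = -66882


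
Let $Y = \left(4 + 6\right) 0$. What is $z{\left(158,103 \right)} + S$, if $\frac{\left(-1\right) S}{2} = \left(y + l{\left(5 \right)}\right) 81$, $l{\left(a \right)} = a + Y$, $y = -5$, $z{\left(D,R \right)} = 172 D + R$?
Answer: $27279$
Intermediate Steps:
$z{\left(D,R \right)} = R + 172 D$
$Y = 0$ ($Y = 10 \cdot 0 = 0$)
$l{\left(a \right)} = a$ ($l{\left(a \right)} = a + 0 = a$)
$S = 0$ ($S = - 2 \left(-5 + 5\right) 81 = - 2 \cdot 0 \cdot 81 = \left(-2\right) 0 = 0$)
$z{\left(158,103 \right)} + S = \left(103 + 172 \cdot 158\right) + 0 = \left(103 + 27176\right) + 0 = 27279 + 0 = 27279$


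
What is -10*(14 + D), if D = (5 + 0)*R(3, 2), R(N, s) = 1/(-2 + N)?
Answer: -190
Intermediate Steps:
D = 5 (D = (5 + 0)/(-2 + 3) = 5/1 = 5*1 = 5)
-10*(14 + D) = -10*(14 + 5) = -10*19 = -190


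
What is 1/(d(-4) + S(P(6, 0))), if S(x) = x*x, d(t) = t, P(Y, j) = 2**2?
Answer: 1/12 ≈ 0.083333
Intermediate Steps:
P(Y, j) = 4
S(x) = x**2
1/(d(-4) + S(P(6, 0))) = 1/(-4 + 4**2) = 1/(-4 + 16) = 1/12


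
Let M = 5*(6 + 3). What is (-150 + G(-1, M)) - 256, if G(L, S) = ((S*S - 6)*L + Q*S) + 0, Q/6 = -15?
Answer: -6475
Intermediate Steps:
Q = -90 (Q = 6*(-15) = -90)
M = 45 (M = 5*9 = 45)
G(L, S) = -90*S + L*(-6 + S²) (G(L, S) = ((S*S - 6)*L - 90*S) + 0 = ((S² - 6)*L - 90*S) + 0 = ((-6 + S²)*L - 90*S) + 0 = (L*(-6 + S²) - 90*S) + 0 = (-90*S + L*(-6 + S²)) + 0 = -90*S + L*(-6 + S²))
(-150 + G(-1, M)) - 256 = (-150 + (-90*45 - 6*(-1) - 1*45²)) - 256 = (-150 + (-4050 + 6 - 1*2025)) - 256 = (-150 + (-4050 + 6 - 2025)) - 256 = (-150 - 6069) - 256 = -6219 - 256 = -6475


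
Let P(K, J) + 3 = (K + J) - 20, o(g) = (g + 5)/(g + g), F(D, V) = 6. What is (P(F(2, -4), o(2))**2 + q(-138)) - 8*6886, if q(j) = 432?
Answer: -870775/16 ≈ -54423.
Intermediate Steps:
o(g) = (5 + g)/(2*g) (o(g) = (5 + g)/((2*g)) = (5 + g)*(1/(2*g)) = (5 + g)/(2*g))
P(K, J) = -23 + J + K (P(K, J) = -3 + ((K + J) - 20) = -3 + ((J + K) - 20) = -3 + (-20 + J + K) = -23 + J + K)
(P(F(2, -4), o(2))**2 + q(-138)) - 8*6886 = ((-23 + (1/2)*(5 + 2)/2 + 6)**2 + 432) - 8*6886 = ((-23 + (1/2)*(1/2)*7 + 6)**2 + 432) - 55088 = ((-23 + 7/4 + 6)**2 + 432) - 55088 = ((-61/4)**2 + 432) - 55088 = (3721/16 + 432) - 55088 = 10633/16 - 55088 = -870775/16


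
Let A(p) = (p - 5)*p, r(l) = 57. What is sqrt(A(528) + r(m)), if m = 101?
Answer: 3*sqrt(30689) ≈ 525.55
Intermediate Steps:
A(p) = p*(-5 + p) (A(p) = (-5 + p)*p = p*(-5 + p))
sqrt(A(528) + r(m)) = sqrt(528*(-5 + 528) + 57) = sqrt(528*523 + 57) = sqrt(276144 + 57) = sqrt(276201) = 3*sqrt(30689)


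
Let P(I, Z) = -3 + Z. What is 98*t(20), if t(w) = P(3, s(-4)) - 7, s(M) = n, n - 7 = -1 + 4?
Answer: 0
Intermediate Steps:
n = 10 (n = 7 + (-1 + 4) = 7 + 3 = 10)
s(M) = 10
t(w) = 0 (t(w) = (-3 + 10) - 7 = 7 - 7 = 0)
98*t(20) = 98*0 = 0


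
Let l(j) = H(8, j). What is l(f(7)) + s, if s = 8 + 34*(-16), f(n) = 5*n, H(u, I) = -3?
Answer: -539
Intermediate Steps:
l(j) = -3
s = -536 (s = 8 - 544 = -536)
l(f(7)) + s = -3 - 536 = -539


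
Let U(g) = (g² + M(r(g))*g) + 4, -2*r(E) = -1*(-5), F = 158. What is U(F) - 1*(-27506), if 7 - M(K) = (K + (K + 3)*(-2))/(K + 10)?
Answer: 804806/15 ≈ 53654.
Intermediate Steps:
r(E) = -5/2 (r(E) = -(-1)*(-5)/2 = -½*5 = -5/2)
M(K) = 7 - (-6 - K)/(10 + K) (M(K) = 7 - (K + (K + 3)*(-2))/(K + 10) = 7 - (K + (3 + K)*(-2))/(10 + K) = 7 - (K + (-6 - 2*K))/(10 + K) = 7 - (-6 - K)/(10 + K))
U(g) = 4 + g² + 112*g/15 (U(g) = (g² + (4*(19 + 2*(-5/2))/(10 - 5/2))*g) + 4 = (g² + (4*(19 - 5)/(15/2))*g) + 4 = (g² + (4*(2/15)*14)*g) + 4 = (g² + 112*g/15) + 4 = 4 + g² + 112*g/15)
U(F) - 1*(-27506) = (4 + 158² + (112/15)*158) - 1*(-27506) = (4 + 24964 + 17696/15) + 27506 = 392216/15 + 27506 = 804806/15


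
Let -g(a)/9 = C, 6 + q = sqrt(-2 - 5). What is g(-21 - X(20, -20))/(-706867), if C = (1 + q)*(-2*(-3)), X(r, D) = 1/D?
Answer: -270/706867 + 54*I*sqrt(7)/706867 ≈ -0.00038197 + 0.00020212*I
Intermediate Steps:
q = -6 + I*sqrt(7) (q = -6 + sqrt(-2 - 5) = -6 + sqrt(-7) = -6 + I*sqrt(7) ≈ -6.0 + 2.6458*I)
C = -30 + 6*I*sqrt(7) (C = (1 + (-6 + I*sqrt(7)))*(-2*(-3)) = (-5 + I*sqrt(7))*6 = -30 + 6*I*sqrt(7) ≈ -30.0 + 15.875*I)
g(a) = 270 - 54*I*sqrt(7) (g(a) = -9*(-30 + 6*I*sqrt(7)) = 270 - 54*I*sqrt(7))
g(-21 - X(20, -20))/(-706867) = (270 - 54*I*sqrt(7))/(-706867) = (270 - 54*I*sqrt(7))*(-1/706867) = -270/706867 + 54*I*sqrt(7)/706867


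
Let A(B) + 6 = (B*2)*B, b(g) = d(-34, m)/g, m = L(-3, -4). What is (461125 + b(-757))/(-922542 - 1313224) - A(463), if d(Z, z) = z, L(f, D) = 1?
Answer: -362809240803304/846237431 ≈ -4.2873e+5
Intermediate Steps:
m = 1
b(g) = 1/g
A(B) = -6 + 2*B**2 (A(B) = -6 + (B*2)*B = -6 + (2*B)*B = -6 + 2*B**2)
(461125 + b(-757))/(-922542 - 1313224) - A(463) = (461125 + 1/(-757))/(-922542 - 1313224) - (-6 + 2*463**2) = (461125 - 1/757)/(-2235766) - (-6 + 2*214369) = (349071624/757)*(-1/2235766) - (-6 + 428738) = -174535812/846237431 - 1*428732 = -174535812/846237431 - 428732 = -362809240803304/846237431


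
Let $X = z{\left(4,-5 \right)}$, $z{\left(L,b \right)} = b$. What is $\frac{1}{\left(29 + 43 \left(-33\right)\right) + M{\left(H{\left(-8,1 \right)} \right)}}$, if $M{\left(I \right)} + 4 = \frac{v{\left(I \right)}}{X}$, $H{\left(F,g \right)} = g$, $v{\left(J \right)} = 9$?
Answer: $- \frac{5}{6979} \approx -0.00071643$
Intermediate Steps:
$X = -5$
$M{\left(I \right)} = - \frac{29}{5}$ ($M{\left(I \right)} = -4 + \frac{9}{-5} = -4 + 9 \left(- \frac{1}{5}\right) = -4 - \frac{9}{5} = - \frac{29}{5}$)
$\frac{1}{\left(29 + 43 \left(-33\right)\right) + M{\left(H{\left(-8,1 \right)} \right)}} = \frac{1}{\left(29 + 43 \left(-33\right)\right) - \frac{29}{5}} = \frac{1}{\left(29 - 1419\right) - \frac{29}{5}} = \frac{1}{-1390 - \frac{29}{5}} = \frac{1}{- \frac{6979}{5}} = - \frac{5}{6979}$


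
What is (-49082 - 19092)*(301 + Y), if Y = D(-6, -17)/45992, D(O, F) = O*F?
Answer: -235944998689/11498 ≈ -2.0521e+7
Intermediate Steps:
D(O, F) = F*O
Y = 51/22996 (Y = -17*(-6)/45992 = 102*(1/45992) = 51/22996 ≈ 0.0022178)
(-49082 - 19092)*(301 + Y) = (-49082 - 19092)*(301 + 51/22996) = -68174*6921847/22996 = -235944998689/11498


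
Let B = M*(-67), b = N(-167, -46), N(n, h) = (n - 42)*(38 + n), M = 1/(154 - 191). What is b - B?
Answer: 997490/37 ≈ 26959.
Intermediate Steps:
M = -1/37 (M = 1/(-37) = -1/37 ≈ -0.027027)
N(n, h) = (-42 + n)*(38 + n)
b = 26961 (b = -1596 + (-167)² - 4*(-167) = -1596 + 27889 + 668 = 26961)
B = 67/37 (B = -1/37*(-67) = 67/37 ≈ 1.8108)
b - B = 26961 - 1*67/37 = 26961 - 67/37 = 997490/37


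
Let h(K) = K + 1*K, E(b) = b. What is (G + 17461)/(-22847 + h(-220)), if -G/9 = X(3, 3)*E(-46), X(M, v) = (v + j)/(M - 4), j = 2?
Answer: -15391/23287 ≈ -0.66093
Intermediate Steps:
X(M, v) = (2 + v)/(-4 + M) (X(M, v) = (v + 2)/(M - 4) = (2 + v)/(-4 + M))
h(K) = 2*K (h(K) = K + K = 2*K)
G = -2070 (G = -9*(2 + 3)/(-4 + 3)*(-46) = -9*5/(-1)*(-46) = -9*(-1*5)*(-46) = -(-45)*(-46) = -9*230 = -2070)
(G + 17461)/(-22847 + h(-220)) = (-2070 + 17461)/(-22847 + 2*(-220)) = 15391/(-22847 - 440) = 15391/(-23287) = 15391*(-1/23287) = -15391/23287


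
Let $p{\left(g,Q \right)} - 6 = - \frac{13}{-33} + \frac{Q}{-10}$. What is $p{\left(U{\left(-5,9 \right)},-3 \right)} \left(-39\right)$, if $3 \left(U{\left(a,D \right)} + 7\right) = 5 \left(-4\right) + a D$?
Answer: $- \frac{28717}{110} \approx -261.06$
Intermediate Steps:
$U{\left(a,D \right)} = - \frac{41}{3} + \frac{D a}{3}$ ($U{\left(a,D \right)} = -7 + \frac{5 \left(-4\right) + a D}{3} = -7 + \frac{-20 + D a}{3} = -7 + \left(- \frac{20}{3} + \frac{D a}{3}\right) = - \frac{41}{3} + \frac{D a}{3}$)
$p{\left(g,Q \right)} = \frac{211}{33} - \frac{Q}{10}$ ($p{\left(g,Q \right)} = 6 + \left(- \frac{13}{-33} + \frac{Q}{-10}\right) = 6 + \left(\left(-13\right) \left(- \frac{1}{33}\right) + Q \left(- \frac{1}{10}\right)\right) = 6 - \left(- \frac{13}{33} + \frac{Q}{10}\right) = \frac{211}{33} - \frac{Q}{10}$)
$p{\left(U{\left(-5,9 \right)},-3 \right)} \left(-39\right) = \left(\frac{211}{33} - - \frac{3}{10}\right) \left(-39\right) = \left(\frac{211}{33} + \frac{3}{10}\right) \left(-39\right) = \frac{2209}{330} \left(-39\right) = - \frac{28717}{110}$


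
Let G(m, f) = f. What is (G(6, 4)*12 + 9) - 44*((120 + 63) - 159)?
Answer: -999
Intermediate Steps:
(G(6, 4)*12 + 9) - 44*((120 + 63) - 159) = (4*12 + 9) - 44*((120 + 63) - 159) = (48 + 9) - 44*(183 - 159) = 57 - 44*24 = 57 - 1056 = -999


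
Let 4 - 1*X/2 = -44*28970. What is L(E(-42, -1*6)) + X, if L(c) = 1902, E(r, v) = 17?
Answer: 2551270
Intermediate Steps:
X = 2549368 (X = 8 - (-88)*28970 = 8 - 2*(-1274680) = 8 + 2549360 = 2549368)
L(E(-42, -1*6)) + X = 1902 + 2549368 = 2551270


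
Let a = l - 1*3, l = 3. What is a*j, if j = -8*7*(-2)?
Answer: 0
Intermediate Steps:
a = 0 (a = 3 - 1*3 = 3 - 3 = 0)
j = 112 (j = -56*(-2) = 112)
a*j = 0*112 = 0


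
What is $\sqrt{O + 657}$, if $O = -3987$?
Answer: $3 i \sqrt{370} \approx 57.706 i$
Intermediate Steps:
$\sqrt{O + 657} = \sqrt{-3987 + 657} = \sqrt{-3330} = 3 i \sqrt{370}$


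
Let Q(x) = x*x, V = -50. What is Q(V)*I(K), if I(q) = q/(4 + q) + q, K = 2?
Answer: 17500/3 ≈ 5833.3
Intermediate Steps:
Q(x) = x**2
I(q) = q + q/(4 + q) (I(q) = q/(4 + q) + q = q + q/(4 + q))
Q(V)*I(K) = (-50)**2*(2*(5 + 2)/(4 + 2)) = 2500*(2*7/6) = 2500*(2*(1/6)*7) = 2500*(7/3) = 17500/3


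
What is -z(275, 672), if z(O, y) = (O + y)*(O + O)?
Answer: -520850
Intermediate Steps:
z(O, y) = 2*O*(O + y) (z(O, y) = (O + y)*(2*O) = 2*O*(O + y))
-z(275, 672) = -2*275*(275 + 672) = -2*275*947 = -1*520850 = -520850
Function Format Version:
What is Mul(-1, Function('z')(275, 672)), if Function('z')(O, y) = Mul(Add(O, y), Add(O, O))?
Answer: -520850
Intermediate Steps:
Function('z')(O, y) = Mul(2, O, Add(O, y)) (Function('z')(O, y) = Mul(Add(O, y), Mul(2, O)) = Mul(2, O, Add(O, y)))
Mul(-1, Function('z')(275, 672)) = Mul(-1, Mul(2, 275, Add(275, 672))) = Mul(-1, Mul(2, 275, 947)) = Mul(-1, 520850) = -520850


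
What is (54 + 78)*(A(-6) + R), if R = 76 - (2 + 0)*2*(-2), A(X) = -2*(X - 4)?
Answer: 13728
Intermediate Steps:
A(X) = 8 - 2*X (A(X) = -2*(-4 + X) = 8 - 2*X)
R = 84 (R = 76 - 2*2*(-2) = 76 - 4*(-2) = 76 - 1*(-8) = 76 + 8 = 84)
(54 + 78)*(A(-6) + R) = (54 + 78)*((8 - 2*(-6)) + 84) = 132*((8 + 12) + 84) = 132*(20 + 84) = 132*104 = 13728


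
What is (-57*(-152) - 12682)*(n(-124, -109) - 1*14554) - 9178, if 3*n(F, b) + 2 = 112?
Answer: 174964402/3 ≈ 5.8321e+7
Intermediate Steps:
n(F, b) = 110/3 (n(F, b) = -⅔ + (⅓)*112 = -⅔ + 112/3 = 110/3)
(-57*(-152) - 12682)*(n(-124, -109) - 1*14554) - 9178 = (-57*(-152) - 12682)*(110/3 - 1*14554) - 9178 = (8664 - 12682)*(110/3 - 14554) - 9178 = -4018*(-43552/3) - 9178 = 174991936/3 - 9178 = 174964402/3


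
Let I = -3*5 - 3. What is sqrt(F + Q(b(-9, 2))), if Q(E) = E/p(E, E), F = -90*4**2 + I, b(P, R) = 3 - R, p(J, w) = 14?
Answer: I*sqrt(285754)/14 ≈ 38.183*I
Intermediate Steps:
I = -18 (I = -15 - 3 = -18)
F = -1458 (F = -90*4**2 - 18 = -90*16 - 18 = -1440 - 18 = -1458)
Q(E) = E/14
sqrt(F + Q(b(-9, 2))) = sqrt(-1458 + (3 - 1*2)/14) = sqrt(-1458 + (3 - 2)/14) = sqrt(-1458 + (1/14)*1) = sqrt(-1458 + 1/14) = sqrt(-20411/14) = I*sqrt(285754)/14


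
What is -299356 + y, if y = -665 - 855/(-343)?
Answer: -102906348/343 ≈ -3.0002e+5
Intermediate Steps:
y = -227240/343 (y = -665 - 855*(-1/343) = -665 + 855/343 = -227240/343 ≈ -662.51)
-299356 + y = -299356 - 227240/343 = -102906348/343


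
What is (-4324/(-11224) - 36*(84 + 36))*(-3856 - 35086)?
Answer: 10261080703/61 ≈ 1.6821e+8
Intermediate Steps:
(-4324/(-11224) - 36*(84 + 36))*(-3856 - 35086) = (-4324*(-1/11224) - 36*120)*(-38942) = (47/122 - 4320)*(-38942) = -526993/122*(-38942) = 10261080703/61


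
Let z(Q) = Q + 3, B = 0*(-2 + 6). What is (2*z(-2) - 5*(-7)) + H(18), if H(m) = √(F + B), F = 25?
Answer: 42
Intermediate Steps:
B = 0 (B = 0*4 = 0)
H(m) = 5 (H(m) = √(25 + 0) = √25 = 5)
z(Q) = 3 + Q
(2*z(-2) - 5*(-7)) + H(18) = (2*(3 - 2) - 5*(-7)) + 5 = (2*1 + 35) + 5 = (2 + 35) + 5 = 37 + 5 = 42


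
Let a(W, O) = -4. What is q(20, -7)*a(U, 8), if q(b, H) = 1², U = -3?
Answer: -4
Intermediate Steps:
q(b, H) = 1
q(20, -7)*a(U, 8) = 1*(-4) = -4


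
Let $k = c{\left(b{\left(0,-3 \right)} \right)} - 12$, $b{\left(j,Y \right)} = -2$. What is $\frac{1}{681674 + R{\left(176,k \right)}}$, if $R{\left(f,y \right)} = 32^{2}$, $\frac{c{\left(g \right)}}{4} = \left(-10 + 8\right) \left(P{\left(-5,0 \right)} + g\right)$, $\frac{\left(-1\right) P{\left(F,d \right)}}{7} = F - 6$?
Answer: $\frac{1}{682698} \approx 1.4648 \cdot 10^{-6}$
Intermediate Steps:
$P{\left(F,d \right)} = 42 - 7 F$ ($P{\left(F,d \right)} = - 7 \left(F - 6\right) = - 7 \left(-6 + F\right) = 42 - 7 F$)
$c{\left(g \right)} = -616 - 8 g$ ($c{\left(g \right)} = 4 \left(-10 + 8\right) \left(\left(42 - -35\right) + g\right) = 4 \left(- 2 \left(\left(42 + 35\right) + g\right)\right) = 4 \left(- 2 \left(77 + g\right)\right) = 4 \left(-154 - 2 g\right) = -616 - 8 g$)
$k = -612$ ($k = \left(-616 - -16\right) - 12 = \left(-616 + 16\right) - 12 = -600 - 12 = -612$)
$R{\left(f,y \right)} = 1024$
$\frac{1}{681674 + R{\left(176,k \right)}} = \frac{1}{681674 + 1024} = \frac{1}{682698}$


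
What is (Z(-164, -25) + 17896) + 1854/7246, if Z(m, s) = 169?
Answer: 65450422/3623 ≈ 18065.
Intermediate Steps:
(Z(-164, -25) + 17896) + 1854/7246 = (169 + 17896) + 1854/7246 = 18065 + 1854*(1/7246) = 18065 + 927/3623 = 65450422/3623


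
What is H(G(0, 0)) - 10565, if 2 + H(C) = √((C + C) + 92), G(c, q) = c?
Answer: -10567 + 2*√23 ≈ -10557.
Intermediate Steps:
H(C) = -2 + √(92 + 2*C) (H(C) = -2 + √((C + C) + 92) = -2 + √(2*C + 92) = -2 + √(92 + 2*C))
H(G(0, 0)) - 10565 = (-2 + √(92 + 2*0)) - 10565 = (-2 + √(92 + 0)) - 10565 = (-2 + √92) - 10565 = (-2 + 2*√23) - 10565 = -10567 + 2*√23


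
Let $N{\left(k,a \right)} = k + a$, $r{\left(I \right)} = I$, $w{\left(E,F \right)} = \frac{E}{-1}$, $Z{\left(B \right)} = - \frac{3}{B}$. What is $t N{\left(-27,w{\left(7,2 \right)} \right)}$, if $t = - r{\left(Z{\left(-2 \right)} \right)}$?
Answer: $51$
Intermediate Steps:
$w{\left(E,F \right)} = - E$ ($w{\left(E,F \right)} = E \left(-1\right) = - E$)
$t = - \frac{3}{2}$ ($t = - \frac{-3}{-2} = - \frac{\left(-3\right) \left(-1\right)}{2} = \left(-1\right) \frac{3}{2} = - \frac{3}{2} \approx -1.5$)
$N{\left(k,a \right)} = a + k$
$t N{\left(-27,w{\left(7,2 \right)} \right)} = - \frac{3 \left(\left(-1\right) 7 - 27\right)}{2} = - \frac{3 \left(-7 - 27\right)}{2} = \left(- \frac{3}{2}\right) \left(-34\right) = 51$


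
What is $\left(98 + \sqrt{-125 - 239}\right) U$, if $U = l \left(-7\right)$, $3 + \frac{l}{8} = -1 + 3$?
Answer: $5488 + 112 i \sqrt{91} \approx 5488.0 + 1068.4 i$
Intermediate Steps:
$l = -8$ ($l = -24 + 8 \left(-1 + 3\right) = -24 + 8 \cdot 2 = -24 + 16 = -8$)
$U = 56$ ($U = \left(-8\right) \left(-7\right) = 56$)
$\left(98 + \sqrt{-125 - 239}\right) U = \left(98 + \sqrt{-125 - 239}\right) 56 = \left(98 + \sqrt{-364}\right) 56 = \left(98 + 2 i \sqrt{91}\right) 56 = 5488 + 112 i \sqrt{91}$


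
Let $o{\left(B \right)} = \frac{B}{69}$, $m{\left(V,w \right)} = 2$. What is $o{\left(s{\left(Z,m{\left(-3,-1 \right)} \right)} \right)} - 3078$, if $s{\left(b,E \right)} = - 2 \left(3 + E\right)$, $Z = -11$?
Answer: $- \frac{212392}{69} \approx -3078.1$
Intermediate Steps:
$s{\left(b,E \right)} = -6 - 2 E$
$o{\left(B \right)} = \frac{B}{69}$ ($o{\left(B \right)} = B \frac{1}{69} = \frac{B}{69}$)
$o{\left(s{\left(Z,m{\left(-3,-1 \right)} \right)} \right)} - 3078 = \frac{-6 - 4}{69} - 3078 = \frac{1}{69} \left(-10\right) - 3078 = - \frac{10}{69} - 3078 = - \frac{212392}{69}$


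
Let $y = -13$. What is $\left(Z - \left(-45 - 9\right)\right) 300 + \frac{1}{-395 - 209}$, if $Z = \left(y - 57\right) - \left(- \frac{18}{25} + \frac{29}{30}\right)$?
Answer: $- \frac{2943897}{604} \approx -4874.0$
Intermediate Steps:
$Z = - \frac{10537}{150}$ ($Z = \left(-13 - 57\right) - \left(- \frac{18}{25} + \frac{29}{30}\right) = -70 - \frac{37}{150} = - \frac{10537}{150} \approx -70.247$)
$\left(Z - \left(-45 - 9\right)\right) 300 + \frac{1}{-395 - 209} = \left(- \frac{10537}{150} - \left(-45 - 9\right)\right) 300 + \frac{1}{-395 - 209} = \left(- \frac{10537}{150} - -54\right) 300 + \frac{1}{-604} = \left(- \frac{10537}{150} + 54\right) 300 - \frac{1}{604} = \left(- \frac{2437}{150}\right) 300 - \frac{1}{604} = -4874 - \frac{1}{604} = - \frac{2943897}{604}$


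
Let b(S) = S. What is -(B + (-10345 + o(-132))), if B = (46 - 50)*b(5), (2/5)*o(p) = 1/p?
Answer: 2736365/264 ≈ 10365.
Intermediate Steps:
o(p) = 5/(2*p)
B = -20 (B = (46 - 50)*5 = -4*5 = -20)
-(B + (-10345 + o(-132))) = -(-20 + (-10345 + (5/2)/(-132))) = -(-20 + (-10345 + (5/2)*(-1/132))) = -(-20 + (-10345 - 5/264)) = -(-20 - 2731085/264) = -1*(-2736365/264) = 2736365/264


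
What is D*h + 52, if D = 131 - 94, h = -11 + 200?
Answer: 7045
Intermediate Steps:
h = 189
D = 37
D*h + 52 = 37*189 + 52 = 6993 + 52 = 7045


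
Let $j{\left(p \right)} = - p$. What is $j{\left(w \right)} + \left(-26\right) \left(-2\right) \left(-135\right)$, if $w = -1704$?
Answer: $-5316$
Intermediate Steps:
$j{\left(w \right)} + \left(-26\right) \left(-2\right) \left(-135\right) = \left(-1\right) \left(-1704\right) + \left(-26\right) \left(-2\right) \left(-135\right) = 1704 + 52 \left(-135\right) = 1704 - 7020 = -5316$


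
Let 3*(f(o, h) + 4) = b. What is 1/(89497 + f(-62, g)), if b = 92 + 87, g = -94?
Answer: 3/268658 ≈ 1.1167e-5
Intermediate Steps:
b = 179
f(o, h) = 167/3 (f(o, h) = -4 + (1/3)*179 = -4 + 179/3 = 167/3)
1/(89497 + f(-62, g)) = 1/(89497 + 167/3) = 1/(268658/3) = 3/268658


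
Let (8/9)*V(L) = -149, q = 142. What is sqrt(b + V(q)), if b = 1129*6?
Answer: sqrt(105702)/4 ≈ 81.280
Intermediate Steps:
V(L) = -1341/8 (V(L) = (9/8)*(-149) = -1341/8)
b = 6774
sqrt(b + V(q)) = sqrt(6774 - 1341/8) = sqrt(52851/8) = sqrt(105702)/4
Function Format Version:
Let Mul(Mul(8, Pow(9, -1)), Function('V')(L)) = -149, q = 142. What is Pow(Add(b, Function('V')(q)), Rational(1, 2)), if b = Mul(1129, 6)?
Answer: Mul(Rational(1, 4), Pow(105702, Rational(1, 2))) ≈ 81.280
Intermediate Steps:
Function('V')(L) = Rational(-1341, 8) (Function('V')(L) = Mul(Rational(9, 8), -149) = Rational(-1341, 8))
b = 6774
Pow(Add(b, Function('V')(q)), Rational(1, 2)) = Pow(Add(6774, Rational(-1341, 8)), Rational(1, 2)) = Pow(Rational(52851, 8), Rational(1, 2)) = Mul(Rational(1, 4), Pow(105702, Rational(1, 2)))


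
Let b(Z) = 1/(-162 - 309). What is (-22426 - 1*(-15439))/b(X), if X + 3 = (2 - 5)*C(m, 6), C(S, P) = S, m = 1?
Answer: 3290877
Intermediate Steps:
X = -6 (X = -3 + (2 - 5)*1 = -3 - 3*1 = -3 - 3 = -6)
b(Z) = -1/471 (b(Z) = 1/(-471) = -1/471)
(-22426 - 1*(-15439))/b(X) = (-22426 - 1*(-15439))/(-1/471) = (-22426 + 15439)*(-471) = -6987*(-471) = 3290877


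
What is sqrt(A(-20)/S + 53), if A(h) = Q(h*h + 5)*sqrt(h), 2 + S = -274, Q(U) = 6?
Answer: sqrt(28037 - 23*I*sqrt(5))/23 ≈ 7.2801 - 0.0066771*I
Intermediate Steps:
S = -276 (S = -2 - 274 = -276)
A(h) = 6*sqrt(h)
sqrt(A(-20)/S + 53) = sqrt((6*sqrt(-20))/(-276) + 53) = sqrt((6*(2*I*sqrt(5)))*(-1/276) + 53) = sqrt((12*I*sqrt(5))*(-1/276) + 53) = sqrt(-I*sqrt(5)/23 + 53) = sqrt(53 - I*sqrt(5)/23)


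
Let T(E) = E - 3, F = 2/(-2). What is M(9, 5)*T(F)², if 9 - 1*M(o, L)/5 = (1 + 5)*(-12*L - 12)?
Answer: 35280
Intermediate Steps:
M(o, L) = 405 + 360*L (M(o, L) = 45 - 5*(1 + 5)*(-12*L - 12) = 45 - 30*(-12 - 12*L) = 45 - 5*(-72 - 72*L) = 45 + (360 + 360*L) = 405 + 360*L)
F = -1 (F = 2*(-½) = -1)
T(E) = -3 + E
M(9, 5)*T(F)² = (405 + 360*5)*(-3 - 1)² = (405 + 1800)*(-4)² = 2205*16 = 35280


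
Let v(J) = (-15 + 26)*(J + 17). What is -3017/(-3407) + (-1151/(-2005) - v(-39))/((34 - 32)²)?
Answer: 1681228267/27324140 ≈ 61.529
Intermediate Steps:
v(J) = 187 + 11*J (v(J) = 11*(17 + J) = 187 + 11*J)
-3017/(-3407) + (-1151/(-2005) - v(-39))/((34 - 32)²) = -3017/(-3407) + (-1151/(-2005) - (187 + 11*(-39)))/((34 - 32)²) = -3017*(-1/3407) + (-1151*(-1/2005) - (187 - 429))/(2²) = 3017/3407 + (1151/2005 - 1*(-242))/4 = 3017/3407 + (1151/2005 + 242)*(¼) = 3017/3407 + (486361/2005)*(¼) = 3017/3407 + 486361/8020 = 1681228267/27324140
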